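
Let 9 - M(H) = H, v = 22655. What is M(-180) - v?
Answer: -22466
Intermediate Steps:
M(H) = 9 - H
M(-180) - v = (9 - 1*(-180)) - 1*22655 = (9 + 180) - 22655 = 189 - 22655 = -22466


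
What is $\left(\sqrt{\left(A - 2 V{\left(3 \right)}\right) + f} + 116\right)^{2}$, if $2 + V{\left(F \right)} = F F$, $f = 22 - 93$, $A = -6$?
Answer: $\left(116 + i \sqrt{91}\right)^{2} \approx 13365.0 + 2213.1 i$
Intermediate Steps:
$f = -71$ ($f = 22 - 93 = -71$)
$V{\left(F \right)} = -2 + F^{2}$ ($V{\left(F \right)} = -2 + F F = -2 + F^{2}$)
$\left(\sqrt{\left(A - 2 V{\left(3 \right)}\right) + f} + 116\right)^{2} = \left(\sqrt{\left(-6 - 2 \left(-2 + 3^{2}\right)\right) - 71} + 116\right)^{2} = \left(\sqrt{\left(-6 - 2 \left(-2 + 9\right)\right) - 71} + 116\right)^{2} = \left(\sqrt{\left(-6 - 14\right) - 71} + 116\right)^{2} = \left(\sqrt{-20 - 71} + 116\right)^{2} = \left(\sqrt{-91} + 116\right)^{2} = \left(i \sqrt{91} + 116\right)^{2} = \left(116 + i \sqrt{91}\right)^{2}$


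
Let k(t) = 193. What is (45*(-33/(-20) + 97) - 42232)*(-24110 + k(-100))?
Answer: 3615556807/4 ≈ 9.0389e+8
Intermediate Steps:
(45*(-33/(-20) + 97) - 42232)*(-24110 + k(-100)) = (45*(-33/(-20) + 97) - 42232)*(-24110 + 193) = (45*(-33*(-1/20) + 97) - 42232)*(-23917) = (45*(33/20 + 97) - 42232)*(-23917) = (45*(1973/20) - 42232)*(-23917) = (17757/4 - 42232)*(-23917) = -151171/4*(-23917) = 3615556807/4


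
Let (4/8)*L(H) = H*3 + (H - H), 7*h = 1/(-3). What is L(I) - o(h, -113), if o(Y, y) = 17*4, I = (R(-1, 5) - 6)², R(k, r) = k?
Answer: 226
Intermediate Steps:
I = 49 (I = (-1 - 6)² = (-7)² = 49)
h = -1/21 (h = (⅐)/(-3) = (⅐)*(-⅓) = -1/21 ≈ -0.047619)
o(Y, y) = 68
L(H) = 6*H (L(H) = 2*(H*3 + (H - H)) = 2*(3*H + 0) = 2*(3*H) = 6*H)
L(I) - o(h, -113) = 6*49 - 1*68 = 294 - 68 = 226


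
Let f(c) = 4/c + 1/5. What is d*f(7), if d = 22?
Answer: 594/35 ≈ 16.971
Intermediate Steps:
f(c) = 1/5 + 4/c (f(c) = 4/c + 1*(1/5) = 4/c + 1/5 = 1/5 + 4/c)
d*f(7) = 22*((1/5)*(20 + 7)/7) = 22*((1/5)*(1/7)*27) = 22*(27/35) = 594/35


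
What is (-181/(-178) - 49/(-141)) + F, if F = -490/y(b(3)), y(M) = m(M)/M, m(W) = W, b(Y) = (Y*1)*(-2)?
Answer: -12263777/25098 ≈ -488.64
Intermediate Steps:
b(Y) = -2*Y (b(Y) = Y*(-2) = -2*Y)
y(M) = 1 (y(M) = M/M = 1)
F = -490 (F = -490/1 = -490*1 = -490)
(-181/(-178) - 49/(-141)) + F = (-181/(-178) - 49/(-141)) - 490 = (-181*(-1/178) - 49*(-1/141)) - 490 = (181/178 + 49/141) - 490 = 34243/25098 - 490 = -12263777/25098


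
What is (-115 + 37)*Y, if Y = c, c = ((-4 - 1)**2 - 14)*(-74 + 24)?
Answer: 42900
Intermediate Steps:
c = -550 (c = ((-5)**2 - 14)*(-50) = (25 - 14)*(-50) = 11*(-50) = -550)
Y = -550
(-115 + 37)*Y = (-115 + 37)*(-550) = -78*(-550) = 42900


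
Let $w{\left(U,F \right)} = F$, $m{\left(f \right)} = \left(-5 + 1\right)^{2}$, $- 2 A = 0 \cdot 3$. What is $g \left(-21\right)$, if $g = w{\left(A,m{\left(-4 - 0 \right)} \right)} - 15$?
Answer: $-21$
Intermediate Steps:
$A = 0$ ($A = - \frac{0 \cdot 3}{2} = \left(- \frac{1}{2}\right) 0 = 0$)
$m{\left(f \right)} = 16$ ($m{\left(f \right)} = \left(-4\right)^{2} = 16$)
$g = 1$ ($g = 16 - 15 = 1$)
$g \left(-21\right) = 1 \left(-21\right) = -21$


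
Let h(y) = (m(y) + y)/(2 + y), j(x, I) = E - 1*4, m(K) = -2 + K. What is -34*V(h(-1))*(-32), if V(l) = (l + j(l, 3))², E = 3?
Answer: 27200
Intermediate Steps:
j(x, I) = -1 (j(x, I) = 3 - 1*4 = 3 - 4 = -1)
h(y) = (-2 + 2*y)/(2 + y) (h(y) = ((-2 + y) + y)/(2 + y) = (-2 + 2*y)/(2 + y))
V(l) = (-1 + l)² (V(l) = (l - 1)² = (-1 + l)²)
-34*V(h(-1))*(-32) = -34*(-1 + 2*(-1 - 1)/(2 - 1))²*(-32) = -34*(-1 + 2*(-2)/1)²*(-32) = -34*(-1 + 2*1*(-2))²*(-32) = -34*(-1 - 4)²*(-32) = -34*(-5)²*(-32) = -34*25*(-32) = -850*(-32) = 27200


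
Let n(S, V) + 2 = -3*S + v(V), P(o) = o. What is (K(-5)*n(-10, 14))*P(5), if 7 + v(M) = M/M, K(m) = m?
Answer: -550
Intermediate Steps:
v(M) = -6 (v(M) = -7 + M/M = -7 + 1 = -6)
n(S, V) = -8 - 3*S (n(S, V) = -2 + (-3*S - 6) = -2 + (-6 - 3*S) = -8 - 3*S)
(K(-5)*n(-10, 14))*P(5) = -5*(-8 - 3*(-10))*5 = -5*(-8 + 30)*5 = -5*22*5 = -110*5 = -550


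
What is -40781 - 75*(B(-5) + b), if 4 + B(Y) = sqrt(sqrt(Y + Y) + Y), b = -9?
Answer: -39806 - 75*sqrt(-5 + I*sqrt(10)) ≈ -39857.0 - 175.22*I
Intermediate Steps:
B(Y) = -4 + sqrt(Y + sqrt(2)*sqrt(Y)) (B(Y) = -4 + sqrt(sqrt(Y + Y) + Y) = -4 + sqrt(sqrt(2*Y) + Y) = -4 + sqrt(sqrt(2)*sqrt(Y) + Y) = -4 + sqrt(Y + sqrt(2)*sqrt(Y)))
-40781 - 75*(B(-5) + b) = -40781 - 75*((-4 + sqrt(-5 + sqrt(2)*sqrt(-5))) - 9) = -40781 - 75*((-4 + sqrt(-5 + sqrt(2)*(I*sqrt(5)))) - 9) = -40781 - 75*((-4 + sqrt(-5 + I*sqrt(10))) - 9) = -40781 - 75*(-13 + sqrt(-5 + I*sqrt(10))) = -40781 - (-975 + 75*sqrt(-5 + I*sqrt(10))) = -40781 + (975 - 75*sqrt(-5 + I*sqrt(10))) = -39806 - 75*sqrt(-5 + I*sqrt(10))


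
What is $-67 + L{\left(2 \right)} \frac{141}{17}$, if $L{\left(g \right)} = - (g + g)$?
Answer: $- \frac{1703}{17} \approx -100.18$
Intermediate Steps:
$L{\left(g \right)} = - 2 g$
$-67 + L{\left(2 \right)} \frac{141}{17} = -67 + \left(-2\right) 2 \cdot \frac{141}{17} = -67 - 4 \cdot 141 \cdot \frac{1}{17} = -67 - \frac{564}{17} = - \frac{1703}{17}$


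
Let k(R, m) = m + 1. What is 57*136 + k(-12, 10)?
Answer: 7763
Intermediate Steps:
k(R, m) = 1 + m
57*136 + k(-12, 10) = 57*136 + (1 + 10) = 7752 + 11 = 7763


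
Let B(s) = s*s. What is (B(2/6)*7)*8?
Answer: 56/9 ≈ 6.2222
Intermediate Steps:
B(s) = s**2
(B(2/6)*7)*8 = ((2/6)**2*7)*8 = ((2*(1/6))**2*7)*8 = ((1/3)**2*7)*8 = ((1/9)*7)*8 = (7/9)*8 = 56/9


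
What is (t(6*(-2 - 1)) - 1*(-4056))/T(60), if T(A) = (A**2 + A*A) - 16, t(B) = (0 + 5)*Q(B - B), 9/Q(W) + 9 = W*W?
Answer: 4051/7184 ≈ 0.56389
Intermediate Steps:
Q(W) = 9/(-9 + W**2) (Q(W) = 9/(-9 + W*W) = 9/(-9 + W**2))
t(B) = -5 (t(B) = (0 + 5)*(9/(-9 + (B - B)**2)) = 5*(9/(-9 + 0**2)) = 5*(9/(-9 + 0)) = 5*(9/(-9)) = 5*(9*(-1/9)) = 5*(-1) = -5)
T(A) = -16 + 2*A**2 (T(A) = (A**2 + A**2) - 16 = 2*A**2 - 16 = -16 + 2*A**2)
(t(6*(-2 - 1)) - 1*(-4056))/T(60) = (-5 - 1*(-4056))/(-16 + 2*60**2) = (-5 + 4056)/(-16 + 2*3600) = 4051/(-16 + 7200) = 4051/7184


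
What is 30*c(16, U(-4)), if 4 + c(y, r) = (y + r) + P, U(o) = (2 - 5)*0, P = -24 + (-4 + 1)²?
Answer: -90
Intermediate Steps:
P = -15 (P = -24 + (-3)² = -24 + 9 = -15)
U(o) = 0 (U(o) = -3*0 = 0)
c(y, r) = -19 + r + y (c(y, r) = -4 + ((y + r) - 15) = -4 + ((r + y) - 15) = -4 + (-15 + r + y) = -19 + r + y)
30*c(16, U(-4)) = 30*(-19 + 0 + 16) = 30*(-3) = -90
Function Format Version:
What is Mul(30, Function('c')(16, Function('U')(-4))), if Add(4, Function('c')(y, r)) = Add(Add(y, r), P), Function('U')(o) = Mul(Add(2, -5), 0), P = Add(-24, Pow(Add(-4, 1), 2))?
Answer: -90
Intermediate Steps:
P = -15 (P = Add(-24, Pow(-3, 2)) = Add(-24, 9) = -15)
Function('U')(o) = 0 (Function('U')(o) = Mul(-3, 0) = 0)
Function('c')(y, r) = Add(-19, r, y) (Function('c')(y, r) = Add(-4, Add(Add(y, r), -15)) = Add(-4, Add(Add(r, y), -15)) = Add(-4, Add(-15, r, y)) = Add(-19, r, y))
Mul(30, Function('c')(16, Function('U')(-4))) = Mul(30, Add(-19, 0, 16)) = Mul(30, -3) = -90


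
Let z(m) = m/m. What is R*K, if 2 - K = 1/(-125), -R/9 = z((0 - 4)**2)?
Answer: -2259/125 ≈ -18.072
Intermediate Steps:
z(m) = 1
R = -9 (R = -9*1 = -9)
K = 251/125 (K = 2 - 1/(-125) = 2 - 1*(-1/125) = 2 + 1/125 = 251/125 ≈ 2.0080)
R*K = -9*251/125 = -2259/125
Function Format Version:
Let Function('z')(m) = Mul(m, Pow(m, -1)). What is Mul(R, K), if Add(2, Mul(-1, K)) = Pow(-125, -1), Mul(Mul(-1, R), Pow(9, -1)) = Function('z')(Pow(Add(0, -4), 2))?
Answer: Rational(-2259, 125) ≈ -18.072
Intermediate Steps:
Function('z')(m) = 1
R = -9 (R = Mul(-9, 1) = -9)
K = Rational(251, 125) (K = Add(2, Mul(-1, Pow(-125, -1))) = Add(2, Mul(-1, Rational(-1, 125))) = Add(2, Rational(1, 125)) = Rational(251, 125) ≈ 2.0080)
Mul(R, K) = Mul(-9, Rational(251, 125)) = Rational(-2259, 125)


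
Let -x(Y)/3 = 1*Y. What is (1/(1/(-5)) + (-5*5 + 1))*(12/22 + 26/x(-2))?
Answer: -4669/33 ≈ -141.48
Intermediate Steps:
x(Y) = -3*Y
(1/(1/(-5)) + (-5*5 + 1))*(12/22 + 26/x(-2)) = (1/(1/(-5)) + (-5*5 + 1))*(12/22 + 26/((-3*(-2)))) = (1/(-1/5) + (-25 + 1))*(12*(1/22) + 26/6) = (-5 - 24)*(6/11 + 26*(1/6)) = -29*(6/11 + 13/3) = -29*161/33 = -4669/33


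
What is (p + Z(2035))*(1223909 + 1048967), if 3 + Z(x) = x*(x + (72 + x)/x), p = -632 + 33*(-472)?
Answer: 9380434269996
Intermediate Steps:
p = -16208 (p = -632 - 15576 = -16208)
Z(x) = -3 + x*(x + (72 + x)/x)
(p + Z(2035))*(1223909 + 1048967) = (-16208 + (69 + 2035 + 2035²))*(1223909 + 1048967) = (-16208 + (69 + 2035 + 4141225))*2272876 = (-16208 + 4143329)*2272876 = 4127121*2272876 = 9380434269996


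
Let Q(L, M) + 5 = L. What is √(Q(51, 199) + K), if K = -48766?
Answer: 4*I*√3045 ≈ 220.73*I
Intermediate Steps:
Q(L, M) = -5 + L
√(Q(51, 199) + K) = √((-5 + 51) - 48766) = √(46 - 48766) = √(-48720) = 4*I*√3045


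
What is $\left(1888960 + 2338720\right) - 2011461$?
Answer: $2216219$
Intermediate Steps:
$\left(1888960 + 2338720\right) - 2011461 = 4227680 - 2011461 = 2216219$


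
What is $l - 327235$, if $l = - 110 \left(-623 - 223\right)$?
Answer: $-234175$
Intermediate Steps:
$l = 93060$ ($l = - 110 \left(-623 - 223\right) = \left(-110\right) \left(-846\right) = 93060$)
$l - 327235 = 93060 - 327235 = -234175$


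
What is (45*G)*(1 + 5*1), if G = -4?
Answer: -1080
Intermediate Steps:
(45*G)*(1 + 5*1) = (45*(-4))*(1 + 5*1) = -180*(1 + 5) = -180*6 = -1080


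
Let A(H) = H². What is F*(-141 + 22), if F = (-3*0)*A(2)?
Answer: 0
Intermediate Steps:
F = 0 (F = -3*0*2² = 0*4 = 0)
F*(-141 + 22) = 0*(-141 + 22) = 0*(-119) = 0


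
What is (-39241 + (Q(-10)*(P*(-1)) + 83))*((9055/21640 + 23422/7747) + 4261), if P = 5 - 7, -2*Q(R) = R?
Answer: -1399370093621883/8382254 ≈ -1.6694e+8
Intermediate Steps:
Q(R) = -R/2
P = -2
(-39241 + (Q(-10)*(P*(-1)) + 83))*((9055/21640 + 23422/7747) + 4261) = (-39241 + ((-1/2*(-10))*(-2*(-1)) + 83))*((9055/21640 + 23422/7747) + 4261) = (-39241 + (5*2 + 83))*((9055*(1/21640) + 23422*(1/7747)) + 4261) = (-39241 + (10 + 83))*((1811/4328 + 23422/7747) + 4261) = (-39241 + 93)*(115400233/33529016 + 4261) = -39148*142982537409/33529016 = -1399370093621883/8382254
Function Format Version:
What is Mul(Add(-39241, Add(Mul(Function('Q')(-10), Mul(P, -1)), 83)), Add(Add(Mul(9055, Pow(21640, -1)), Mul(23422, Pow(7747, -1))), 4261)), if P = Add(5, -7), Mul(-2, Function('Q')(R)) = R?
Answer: Rational(-1399370093621883, 8382254) ≈ -1.6694e+8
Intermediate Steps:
Function('Q')(R) = Mul(Rational(-1, 2), R)
P = -2
Mul(Add(-39241, Add(Mul(Function('Q')(-10), Mul(P, -1)), 83)), Add(Add(Mul(9055, Pow(21640, -1)), Mul(23422, Pow(7747, -1))), 4261)) = Mul(Add(-39241, Add(Mul(Mul(Rational(-1, 2), -10), Mul(-2, -1)), 83)), Add(Add(Mul(9055, Pow(21640, -1)), Mul(23422, Pow(7747, -1))), 4261)) = Mul(Add(-39241, Add(Mul(5, 2), 83)), Add(Add(Mul(9055, Rational(1, 21640)), Mul(23422, Rational(1, 7747))), 4261)) = Mul(Add(-39241, Add(10, 83)), Add(Add(Rational(1811, 4328), Rational(23422, 7747)), 4261)) = Mul(Add(-39241, 93), Add(Rational(115400233, 33529016), 4261)) = Mul(-39148, Rational(142982537409, 33529016)) = Rational(-1399370093621883, 8382254)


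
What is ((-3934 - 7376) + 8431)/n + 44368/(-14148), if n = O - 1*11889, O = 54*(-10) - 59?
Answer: -128333873/44170056 ≈ -2.9054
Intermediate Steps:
O = -599 (O = -540 - 59 = -599)
n = -12488 (n = -599 - 1*11889 = -599 - 11889 = -12488)
((-3934 - 7376) + 8431)/n + 44368/(-14148) = ((-3934 - 7376) + 8431)/(-12488) + 44368/(-14148) = (-11310 + 8431)*(-1/12488) + 44368*(-1/14148) = -2879*(-1/12488) - 11092/3537 = 2879/12488 - 11092/3537 = -128333873/44170056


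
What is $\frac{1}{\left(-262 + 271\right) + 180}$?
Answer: $\frac{1}{189} \approx 0.005291$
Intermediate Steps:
$\frac{1}{\left(-262 + 271\right) + 180} = \frac{1}{9 + 180} = \frac{1}{189}$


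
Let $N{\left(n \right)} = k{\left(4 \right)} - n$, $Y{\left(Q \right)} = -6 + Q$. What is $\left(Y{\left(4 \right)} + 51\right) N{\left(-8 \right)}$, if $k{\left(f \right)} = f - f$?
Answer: $392$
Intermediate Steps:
$k{\left(f \right)} = 0$
$N{\left(n \right)} = - n$ ($N{\left(n \right)} = 0 - n = - n$)
$\left(Y{\left(4 \right)} + 51\right) N{\left(-8 \right)} = \left(\left(-6 + 4\right) + 51\right) \left(\left(-1\right) \left(-8\right)\right) = \left(-2 + 51\right) 8 = 49 \cdot 8 = 392$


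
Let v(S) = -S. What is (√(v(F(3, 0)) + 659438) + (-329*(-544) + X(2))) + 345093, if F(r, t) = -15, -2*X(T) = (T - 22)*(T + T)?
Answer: 524109 + √659453 ≈ 5.2492e+5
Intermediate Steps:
X(T) = -T*(-22 + T) (X(T) = -(T - 22)*(T + T)/2 = -(-22 + T)*2*T/2 = -T*(-22 + T))
(√(v(F(3, 0)) + 659438) + (-329*(-544) + X(2))) + 345093 = (√(-1*(-15) + 659438) + (-329*(-544) + 2*(22 - 1*2))) + 345093 = (√(15 + 659438) + (178976 + 2*(22 - 2))) + 345093 = (√659453 + (178976 + 2*20)) + 345093 = (√659453 + (178976 + 40)) + 345093 = (√659453 + 179016) + 345093 = (179016 + √659453) + 345093 = 524109 + √659453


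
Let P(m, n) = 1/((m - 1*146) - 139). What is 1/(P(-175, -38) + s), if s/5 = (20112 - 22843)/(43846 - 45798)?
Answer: 224480/1569837 ≈ 0.14300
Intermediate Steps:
P(m, n) = 1/(-285 + m) (P(m, n) = 1/((m - 146) - 139) = 1/((-146 + m) - 139) = 1/(-285 + m))
s = 13655/1952 (s = 5*((20112 - 22843)/(43846 - 45798)) = 5*(-2731/(-1952)) = 5*(-2731*(-1/1952)) = 5*(2731/1952) = 13655/1952 ≈ 6.9954)
1/(P(-175, -38) + s) = 1/(1/(-285 - 175) + 13655/1952) = 1/(1/(-460) + 13655/1952) = 1/(-1/460 + 13655/1952) = 1/(1569837/224480) = 224480/1569837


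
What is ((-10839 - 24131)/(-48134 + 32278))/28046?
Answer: 17485/222348688 ≈ 7.8638e-5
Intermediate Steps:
((-10839 - 24131)/(-48134 + 32278))/28046 = -34970/(-15856)*(1/28046) = -34970*(-1/15856)*(1/28046) = (17485/7928)*(1/28046) = 17485/222348688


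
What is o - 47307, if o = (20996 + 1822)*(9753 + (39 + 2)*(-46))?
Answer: 179461899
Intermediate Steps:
o = 179509206 (o = 22818*(9753 + 41*(-46)) = 22818*(9753 - 1886) = 22818*7867 = 179509206)
o - 47307 = 179509206 - 47307 = 179461899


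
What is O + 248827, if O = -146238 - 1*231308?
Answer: -128719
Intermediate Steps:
O = -377546 (O = -146238 - 231308 = -377546)
O + 248827 = -377546 + 248827 = -128719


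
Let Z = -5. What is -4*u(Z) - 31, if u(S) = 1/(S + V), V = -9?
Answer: -215/7 ≈ -30.714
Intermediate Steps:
u(S) = 1/(-9 + S) (u(S) = 1/(S - 9) = 1/(-9 + S))
-4*u(Z) - 31 = -4/(-9 - 5) - 31 = -4/(-14) - 31 = -4*(-1/14) - 31 = 2/7 - 31 = -215/7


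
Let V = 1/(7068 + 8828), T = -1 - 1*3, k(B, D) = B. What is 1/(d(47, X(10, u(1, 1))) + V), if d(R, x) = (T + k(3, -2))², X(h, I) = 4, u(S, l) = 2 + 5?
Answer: 15896/15897 ≈ 0.99994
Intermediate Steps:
u(S, l) = 7
T = -4 (T = -1 - 3 = -4)
d(R, x) = 1 (d(R, x) = (-4 + 3)² = (-1)² = 1)
V = 1/15896 ≈ 6.2909e-5
1/(d(47, X(10, u(1, 1))) + V) = 1/(1 + 1/15896) = 1/(15897/15896) = 15896/15897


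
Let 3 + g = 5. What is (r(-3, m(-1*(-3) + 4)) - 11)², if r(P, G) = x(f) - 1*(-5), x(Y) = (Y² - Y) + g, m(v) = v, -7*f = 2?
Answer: 31684/2401 ≈ 13.196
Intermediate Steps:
f = -2/7 (f = -⅐*2 = -2/7 ≈ -0.28571)
g = 2 (g = -3 + 5 = 2)
x(Y) = 2 + Y² - Y (x(Y) = (Y² - Y) + 2 = 2 + Y² - Y)
r(P, G) = 361/49 (r(P, G) = (2 + (-2/7)² - 1*(-2/7)) - 1*(-5) = (2 + 4/49 + 2/7) + 5 = 116/49 + 5 = 361/49)
(r(-3, m(-1*(-3) + 4)) - 11)² = (361/49 - 11)² = (-178/49)² = 31684/2401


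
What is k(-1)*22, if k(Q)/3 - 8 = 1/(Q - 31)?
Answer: 8415/16 ≈ 525.94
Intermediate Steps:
k(Q) = 24 + 3/(-31 + Q) (k(Q) = 24 + 3/(Q - 31) = 24 + 3/(-31 + Q))
k(-1)*22 = (3*(-247 + 8*(-1))/(-31 - 1))*22 = (3*(-247 - 8)/(-32))*22 = (3*(-1/32)*(-255))*22 = (765/32)*22 = 8415/16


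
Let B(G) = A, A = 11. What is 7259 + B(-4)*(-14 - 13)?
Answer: 6962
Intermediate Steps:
B(G) = 11
7259 + B(-4)*(-14 - 13) = 7259 + 11*(-14 - 13) = 7259 + 11*(-27) = 7259 - 297 = 6962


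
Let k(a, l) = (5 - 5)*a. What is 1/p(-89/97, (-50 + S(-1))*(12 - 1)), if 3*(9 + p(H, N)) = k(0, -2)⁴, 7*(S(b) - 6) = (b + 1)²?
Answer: -⅑ ≈ -0.11111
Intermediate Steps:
S(b) = 6 + (1 + b)²/7 (S(b) = 6 + (b + 1)²/7 = 6 + (1 + b)²/7)
k(a, l) = 0 (k(a, l) = 0*a = 0)
p(H, N) = -9 (p(H, N) = -9 + (⅓)*0⁴ = -9 + (⅓)*0 = -9 + 0 = -9)
1/p(-89/97, (-50 + S(-1))*(12 - 1)) = 1/(-9) = -⅑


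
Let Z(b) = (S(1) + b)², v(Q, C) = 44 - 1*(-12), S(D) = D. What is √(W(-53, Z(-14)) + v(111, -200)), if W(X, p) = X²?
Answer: √2865 ≈ 53.526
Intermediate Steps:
v(Q, C) = 56 (v(Q, C) = 44 + 12 = 56)
Z(b) = (1 + b)²
√(W(-53, Z(-14)) + v(111, -200)) = √((-53)² + 56) = √(2809 + 56) = √2865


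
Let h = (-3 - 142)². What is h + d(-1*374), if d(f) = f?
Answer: 20651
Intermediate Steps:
h = 21025 (h = (-145)² = 21025)
h + d(-1*374) = 21025 - 1*374 = 21025 - 374 = 20651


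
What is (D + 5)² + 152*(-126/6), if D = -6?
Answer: -3191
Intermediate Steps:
(D + 5)² + 152*(-126/6) = (-6 + 5)² + 152*(-126/6) = (-1)² + 152*(-126*⅙) = 1 + 152*(-21) = 1 - 3192 = -3191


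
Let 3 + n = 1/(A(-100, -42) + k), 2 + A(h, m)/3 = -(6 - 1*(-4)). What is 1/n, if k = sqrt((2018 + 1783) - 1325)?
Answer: -3504/10403 - 2*sqrt(619)/10403 ≈ -0.34161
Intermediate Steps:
A(h, m) = -36 (A(h, m) = -6 + 3*(-(6 - 1*(-4))) = -6 + 3*(-(6 + 4)) = -6 + 3*(-1*10) = -6 + 3*(-10) = -6 - 30 = -36)
k = 2*sqrt(619) (k = sqrt(3801 - 1325) = sqrt(2476) = 2*sqrt(619) ≈ 49.759)
n = -3 + 1/(-36 + 2*sqrt(619)) ≈ -2.9273
1/n = 1/(-876/295 + sqrt(619)/590)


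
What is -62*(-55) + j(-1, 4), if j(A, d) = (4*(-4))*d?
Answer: 3346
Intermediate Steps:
j(A, d) = -16*d
-62*(-55) + j(-1, 4) = -62*(-55) - 16*4 = 3410 - 64 = 3346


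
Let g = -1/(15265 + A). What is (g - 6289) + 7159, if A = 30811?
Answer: 40086119/46076 ≈ 870.00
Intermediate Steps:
g = -1/46076 (g = -1/(15265 + 30811) = -1/46076 ≈ -2.1703e-5)
(g - 6289) + 7159 = (-1/46076 - 6289) + 7159 = -289771965/46076 + 7159 = 40086119/46076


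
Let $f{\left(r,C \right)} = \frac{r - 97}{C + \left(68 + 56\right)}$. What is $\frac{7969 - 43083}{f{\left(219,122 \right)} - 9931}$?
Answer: $\frac{2159511}{610726} \approx 3.536$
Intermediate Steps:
$f{\left(r,C \right)} = \frac{-97 + r}{124 + C}$ ($f{\left(r,C \right)} = \frac{-97 + r}{C + 124} = \frac{-97 + r}{124 + C}$)
$\frac{7969 - 43083}{f{\left(219,122 \right)} - 9931} = \frac{7969 - 43083}{\frac{-97 + 219}{124 + 122} - 9931} = - \frac{35114}{\frac{1}{246} \cdot 122 - 9931} = - \frac{35114}{\frac{61}{123} - 9931} = - \frac{35114}{- \frac{1221452}{123}} = \left(-35114\right) \left(- \frac{123}{1221452}\right) = \frac{2159511}{610726}$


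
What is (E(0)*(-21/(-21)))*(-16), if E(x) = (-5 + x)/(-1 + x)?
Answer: -80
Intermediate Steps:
E(x) = (-5 + x)/(-1 + x)
(E(0)*(-21/(-21)))*(-16) = (((-5 + 0)/(-1 + 0))*(-21/(-21)))*(-16) = ((-5/(-1))*(-21*(-1/21)))*(-16) = (-1*(-5)*1)*(-16) = (5*1)*(-16) = 5*(-16) = -80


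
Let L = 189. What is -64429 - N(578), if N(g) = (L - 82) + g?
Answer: -65114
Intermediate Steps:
N(g) = 107 + g (N(g) = (189 - 82) + g = 107 + g)
-64429 - N(578) = -64429 - (107 + 578) = -64429 - 1*685 = -64429 - 685 = -65114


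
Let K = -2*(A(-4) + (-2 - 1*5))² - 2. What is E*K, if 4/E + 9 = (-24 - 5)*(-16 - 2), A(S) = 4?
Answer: -80/513 ≈ -0.15595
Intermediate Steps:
E = 4/513 (E = 4/(-9 + (-24 - 5)*(-16 - 2)) = 4/(-9 - 29*(-18)) = 4/(-9 + 522) = 4/513 ≈ 0.0077973)
K = -20 (K = -2*(4 + (-2 - 1*5))² - 2 = -2*(4 + (-2 - 5))² - 2 = -2*(4 - 7)² - 2 = -2*(-3)² - 2 = -2*9 - 2 = -18 - 2 = -20)
E*K = (4/513)*(-20) = -80/513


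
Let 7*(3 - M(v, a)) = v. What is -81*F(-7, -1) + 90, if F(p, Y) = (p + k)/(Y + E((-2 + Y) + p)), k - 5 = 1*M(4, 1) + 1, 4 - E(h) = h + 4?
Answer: 540/7 ≈ 77.143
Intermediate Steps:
M(v, a) = 3 - v/7
E(h) = -h (E(h) = 4 - (h + 4) = 4 - (4 + h) = 4 + (-4 - h) = -h)
k = 59/7 (k = 5 + (1*(3 - ⅐*4) + 1) = 5 + (1*(3 - 4/7) + 1) = 5 + (1*(17/7) + 1) = 5 + (17/7 + 1) = 5 + 24/7 = 59/7 ≈ 8.4286)
F(p, Y) = (59/7 + p)/(2 - p) (F(p, Y) = (p + 59/7)/(Y - ((-2 + Y) + p)) = (59/7 + p)/(Y - (-2 + Y + p)) = (59/7 + p)/(Y + (2 - Y - p)) = (59/7 + p)/(2 - p))
-81*F(-7, -1) + 90 = -81*(-59/7 - 1*(-7))/(-2 - 7) + 90 = -81*(-59/7 + 7)/(-9) + 90 = -(-9)*(-10)/7 + 90 = -81*10/63 + 90 = -90/7 + 90 = 540/7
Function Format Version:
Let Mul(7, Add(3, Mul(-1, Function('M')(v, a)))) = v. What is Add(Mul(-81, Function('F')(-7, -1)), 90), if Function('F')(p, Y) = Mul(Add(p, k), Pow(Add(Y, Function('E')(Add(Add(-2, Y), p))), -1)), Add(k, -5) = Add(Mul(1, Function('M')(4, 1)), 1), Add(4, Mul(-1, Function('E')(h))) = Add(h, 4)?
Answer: Rational(540, 7) ≈ 77.143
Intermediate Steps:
Function('M')(v, a) = Add(3, Mul(Rational(-1, 7), v))
Function('E')(h) = Mul(-1, h) (Function('E')(h) = Add(4, Mul(-1, Add(h, 4))) = Add(4, Mul(-1, Add(4, h))) = Add(4, Add(-4, Mul(-1, h))) = Mul(-1, h))
k = Rational(59, 7) (k = Add(5, Add(Mul(1, Add(3, Mul(Rational(-1, 7), 4))), 1)) = Add(5, Add(Mul(1, Add(3, Rational(-4, 7))), 1)) = Add(5, Add(Mul(1, Rational(17, 7)), 1)) = Add(5, Add(Rational(17, 7), 1)) = Add(5, Rational(24, 7)) = Rational(59, 7) ≈ 8.4286)
Function('F')(p, Y) = Mul(Pow(Add(2, Mul(-1, p)), -1), Add(Rational(59, 7), p)) (Function('F')(p, Y) = Mul(Add(p, Rational(59, 7)), Pow(Add(Y, Mul(-1, Add(Add(-2, Y), p))), -1)) = Mul(Add(Rational(59, 7), p), Pow(Add(Y, Mul(-1, Add(-2, Y, p))), -1)) = Mul(Add(Rational(59, 7), p), Pow(Add(Y, Add(2, Mul(-1, Y), Mul(-1, p))), -1)) = Mul(Add(Rational(59, 7), p), Pow(Add(2, Mul(-1, p)), -1)) = Mul(Pow(Add(2, Mul(-1, p)), -1), Add(Rational(59, 7), p)))
Add(Mul(-81, Function('F')(-7, -1)), 90) = Add(Mul(-81, Mul(Pow(Add(-2, -7), -1), Add(Rational(-59, 7), Mul(-1, -7)))), 90) = Add(Mul(-81, Mul(Pow(-9, -1), Add(Rational(-59, 7), 7))), 90) = Add(Mul(-81, Mul(Rational(-1, 9), Rational(-10, 7))), 90) = Add(Mul(-81, Rational(10, 63)), 90) = Add(Rational(-90, 7), 90) = Rational(540, 7)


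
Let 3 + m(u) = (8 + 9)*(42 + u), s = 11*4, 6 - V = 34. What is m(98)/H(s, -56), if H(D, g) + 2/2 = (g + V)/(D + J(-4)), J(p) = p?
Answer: -23770/31 ≈ -766.77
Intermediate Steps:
V = -28 (V = 6 - 1*34 = 6 - 34 = -28)
s = 44
m(u) = 711 + 17*u (m(u) = -3 + (8 + 9)*(42 + u) = -3 + 17*(42 + u) = -3 + (714 + 17*u) = 711 + 17*u)
H(D, g) = -1 + (-28 + g)/(-4 + D) (H(D, g) = -1 + (g - 28)/(D - 4) = -1 + (-28 + g)/(-4 + D))
m(98)/H(s, -56) = (711 + 17*98)/(((-24 - 56 - 1*44)/(-4 + 44))) = (711 + 1666)/(((-24 - 56 - 44)/40)) = 2377/(((1/40)*(-124))) = 2377/(-31/10) = 2377*(-10/31) = -23770/31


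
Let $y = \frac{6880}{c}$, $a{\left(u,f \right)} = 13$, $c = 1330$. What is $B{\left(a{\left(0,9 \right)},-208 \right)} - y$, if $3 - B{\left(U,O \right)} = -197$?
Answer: $\frac{25912}{133} \approx 194.83$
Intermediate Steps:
$B{\left(U,O \right)} = 200$ ($B{\left(U,O \right)} = 3 - -197 = 3 + 197 = 200$)
$y = \frac{688}{133}$ ($y = \frac{6880}{1330} = 6880 \cdot \frac{1}{1330} = \frac{688}{133} \approx 5.1729$)
$B{\left(a{\left(0,9 \right)},-208 \right)} - y = 200 - \frac{688}{133} = \frac{25912}{133}$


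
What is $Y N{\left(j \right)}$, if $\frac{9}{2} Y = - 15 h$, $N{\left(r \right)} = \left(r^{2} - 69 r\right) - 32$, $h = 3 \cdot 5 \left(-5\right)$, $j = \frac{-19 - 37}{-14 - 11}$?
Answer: $- \frac{226928}{5} \approx -45386.0$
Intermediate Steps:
$j = \frac{56}{25}$ ($j = - \frac{56}{-25} = \left(-56\right) \left(- \frac{1}{25}\right) = \frac{56}{25} \approx 2.24$)
$h = -75$ ($h = 15 \left(-5\right) = -75$)
$N{\left(r \right)} = -32 + r^{2} - 69 r$
$Y = 250$ ($Y = \frac{2 \left(\left(-15\right) \left(-75\right)\right)}{9} = \frac{2}{9} \cdot 1125 = 250$)
$Y N{\left(j \right)} = 250 \left(-32 + \left(\frac{56}{25}\right)^{2} - \frac{3864}{25}\right) = 250 \left(-32 + \frac{3136}{625} - \frac{3864}{25}\right) = 250 \left(- \frac{113464}{625}\right) = - \frac{226928}{5}$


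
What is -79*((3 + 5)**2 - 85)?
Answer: 1659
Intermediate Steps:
-79*((3 + 5)**2 - 85) = -79*(8**2 - 85) = -79*(64 - 85) = -79*(-21) = 1659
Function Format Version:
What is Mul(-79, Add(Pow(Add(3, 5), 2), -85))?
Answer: 1659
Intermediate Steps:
Mul(-79, Add(Pow(Add(3, 5), 2), -85)) = Mul(-79, Add(Pow(8, 2), -85)) = Mul(-79, Add(64, -85)) = Mul(-79, -21) = 1659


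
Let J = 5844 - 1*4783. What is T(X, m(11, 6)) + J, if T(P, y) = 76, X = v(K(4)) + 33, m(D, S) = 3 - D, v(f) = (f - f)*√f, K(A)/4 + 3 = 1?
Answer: 1137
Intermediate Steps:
K(A) = -8 (K(A) = -12 + 4*1 = -12 + 4 = -8)
v(f) = 0 (v(f) = 0*√f = 0)
X = 33 (X = 0 + 33 = 33)
J = 1061 (J = 5844 - 4783 = 1061)
T(X, m(11, 6)) + J = 76 + 1061 = 1137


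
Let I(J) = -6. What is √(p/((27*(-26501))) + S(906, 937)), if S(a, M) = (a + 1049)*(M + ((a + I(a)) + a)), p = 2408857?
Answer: √305057593385804694/238509 ≈ 2315.7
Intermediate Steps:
S(a, M) = (1049 + a)*(-6 + M + 2*a) (S(a, M) = (a + 1049)*(M + ((a - 6) + a)) = (1049 + a)*(M + ((-6 + a) + a)) = (1049 + a)*(M + (-6 + 2*a)) = (1049 + a)*(-6 + M + 2*a))
√(p/((27*(-26501))) + S(906, 937)) = √(2408857/((27*(-26501))) + (-6294 + 2*906² + 1049*937 + 2092*906 + 937*906)) = √(2408857/(-715527) + (-6294 + 2*820836 + 982913 + 1895352 + 848922)) = √(2408857*(-1/715527) + (-6294 + 1641672 + 982913 + 1895352 + 848922)) = √(-2408857/715527 + 5362565) = √(3837057637898/715527) = √305057593385804694/238509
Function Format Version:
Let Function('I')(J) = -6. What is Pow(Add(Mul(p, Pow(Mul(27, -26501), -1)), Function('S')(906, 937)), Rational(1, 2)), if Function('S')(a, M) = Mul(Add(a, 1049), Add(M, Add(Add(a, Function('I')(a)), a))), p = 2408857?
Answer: Mul(Rational(1, 238509), Pow(305057593385804694, Rational(1, 2))) ≈ 2315.7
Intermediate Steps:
Function('S')(a, M) = Mul(Add(1049, a), Add(-6, M, Mul(2, a))) (Function('S')(a, M) = Mul(Add(a, 1049), Add(M, Add(Add(a, -6), a))) = Mul(Add(1049, a), Add(M, Add(Add(-6, a), a))) = Mul(Add(1049, a), Add(M, Add(-6, Mul(2, a)))) = Mul(Add(1049, a), Add(-6, M, Mul(2, a))))
Pow(Add(Mul(p, Pow(Mul(27, -26501), -1)), Function('S')(906, 937)), Rational(1, 2)) = Pow(Add(Mul(2408857, Pow(Mul(27, -26501), -1)), Add(-6294, Mul(2, Pow(906, 2)), Mul(1049, 937), Mul(2092, 906), Mul(937, 906))), Rational(1, 2)) = Pow(Add(Mul(2408857, Pow(-715527, -1)), Add(-6294, Mul(2, 820836), 982913, 1895352, 848922)), Rational(1, 2)) = Pow(Add(Mul(2408857, Rational(-1, 715527)), Add(-6294, 1641672, 982913, 1895352, 848922)), Rational(1, 2)) = Pow(Add(Rational(-2408857, 715527), 5362565), Rational(1, 2)) = Pow(Rational(3837057637898, 715527), Rational(1, 2)) = Mul(Rational(1, 238509), Pow(305057593385804694, Rational(1, 2)))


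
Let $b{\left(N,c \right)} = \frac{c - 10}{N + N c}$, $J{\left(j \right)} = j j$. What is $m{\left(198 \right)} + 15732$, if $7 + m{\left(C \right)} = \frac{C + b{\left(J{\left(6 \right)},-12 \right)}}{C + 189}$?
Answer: $\frac{109543915}{6966} \approx 15726.0$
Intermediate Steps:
$J{\left(j \right)} = j^{2}$
$b{\left(N,c \right)} = \frac{-10 + c}{N + N c}$
$m{\left(C \right)} = -7 + \frac{\frac{1}{18} + C}{189 + C}$ ($m{\left(C \right)} = -7 + \frac{C + \frac{-10 - 12}{6^{2} \left(1 - 12\right)}}{C + 189} = -7 + \frac{C + \frac{1}{36} \frac{1}{-11} \left(-22\right)}{189 + C} = -7 + \frac{C + \frac{1}{36} \left(- \frac{1}{11}\right) \left(-22\right)}{189 + C} = -7 + \frac{C + \frac{1}{18}}{189 + C} = -7 + \frac{\frac{1}{18} + C}{189 + C}$)
$m{\left(198 \right)} + 15732 = \frac{-23813 - 21384}{18 \left(189 + 198\right)} + 15732 = \frac{-23813 - 21384}{18 \cdot 387} + 15732 = \frac{1}{18} \cdot \frac{1}{387} \left(-45197\right) + 15732 = - \frac{45197}{6966} + 15732 = \frac{109543915}{6966}$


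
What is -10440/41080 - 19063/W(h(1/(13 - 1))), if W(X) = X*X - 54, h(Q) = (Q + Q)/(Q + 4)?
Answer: 46972221451/133150550 ≈ 352.78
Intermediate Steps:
h(Q) = 2*Q/(4 + Q) (h(Q) = (2*Q)/(4 + Q) = 2*Q/(4 + Q))
W(X) = -54 + X**2 (W(X) = X**2 - 54 = -54 + X**2)
-10440/41080 - 19063/W(h(1/(13 - 1))) = -10440/41080 - 19063/(-54 + (2/((13 - 1)*(4 + 1/(13 - 1))))**2) = -10440*1/41080 - 19063/(-54 + (2/(12*(4 + 1/12)))**2) = -261/1027 - 19063/(-54 + (2*(1/12)/(4 + 1/12))**2) = -261/1027 - 19063/(-54 + (2*(1/12)/(49/12))**2) = -261/1027 - 19063/(-54 + (2*(1/12)*(12/49))**2) = -261/1027 - 19063/(-54 + (2/49)**2) = -261/1027 - 19063/(-54 + 4/2401) = -261/1027 - 19063/(-129650/2401) = -261/1027 - 19063*(-2401/129650) = -261/1027 + 45770263/129650 = 46972221451/133150550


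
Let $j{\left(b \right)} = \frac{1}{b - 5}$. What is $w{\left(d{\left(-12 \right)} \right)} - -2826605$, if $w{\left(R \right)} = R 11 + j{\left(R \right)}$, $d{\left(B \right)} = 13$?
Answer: $\frac{22613985}{8} \approx 2.8267 \cdot 10^{6}$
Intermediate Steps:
$j{\left(b \right)} = \frac{1}{-5 + b}$
$w{\left(R \right)} = \frac{1}{-5 + R} + 11 R$ ($w{\left(R \right)} = R 11 + \frac{1}{-5 + R} = 11 R + \frac{1}{-5 + R} = \frac{1}{-5 + R} + 11 R$)
$w{\left(d{\left(-12 \right)} \right)} - -2826605 = \frac{1 + 11 \cdot 13 \left(-5 + 13\right)}{-5 + 13} - -2826605 = \frac{1 + 11 \cdot 13 \cdot 8}{8} + 2826605 = \frac{1 + 1144}{8} + 2826605 = \frac{1}{8} \cdot 1145 + 2826605 = \frac{1145}{8} + 2826605 = \frac{22613985}{8}$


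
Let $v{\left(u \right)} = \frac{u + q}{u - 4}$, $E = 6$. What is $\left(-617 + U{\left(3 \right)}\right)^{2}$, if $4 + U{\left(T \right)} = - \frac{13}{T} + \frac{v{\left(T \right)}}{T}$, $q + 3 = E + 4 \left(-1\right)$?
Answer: $391876$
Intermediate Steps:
$q = -1$ ($q = -3 + \left(6 + 4 \left(-1\right)\right) = -3 + \left(6 - 4\right) = -3 + 2 = -1$)
$v{\left(u \right)} = \frac{-1 + u}{-4 + u}$ ($v{\left(u \right)} = \frac{u - 1}{u - 4} = \frac{-1 + u}{-4 + u}$)
$U{\left(T \right)} = -4 - \frac{13}{T} + \frac{-1 + T}{T \left(-4 + T\right)}$ ($U{\left(T \right)} = -4 + \left(- \frac{13}{T} + \frac{\frac{1}{-4 + T} \left(-1 + T\right)}{T}\right) = -4 - \left(\frac{13}{T} - \frac{-1 + T}{T \left(-4 + T\right)}\right) = -4 - \frac{13}{T} + \frac{-1 + T}{T \left(-4 + T\right)}$)
$\left(-617 + U{\left(3 \right)}\right)^{2} = \left(-617 + \frac{51 - 4 \cdot 3^{2} + 4 \cdot 3}{3 \left(-4 + 3\right)}\right)^{2} = \left(-617 + \frac{51 - 36 + 12}{3 \left(-1\right)}\right)^{2} = \left(-617 + \frac{1}{3} \left(-1\right) \left(51 - 36 + 12\right)\right)^{2} = \left(-617 + \frac{1}{3} \left(-1\right) 27\right)^{2} = \left(-617 - 9\right)^{2} = \left(-626\right)^{2} = 391876$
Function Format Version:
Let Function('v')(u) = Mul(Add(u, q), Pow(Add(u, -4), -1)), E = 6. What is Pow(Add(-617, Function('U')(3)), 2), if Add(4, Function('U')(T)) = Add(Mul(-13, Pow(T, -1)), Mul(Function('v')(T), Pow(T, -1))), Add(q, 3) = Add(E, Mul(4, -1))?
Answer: 391876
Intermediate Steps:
q = -1 (q = Add(-3, Add(6, Mul(4, -1))) = Add(-3, Add(6, -4)) = Add(-3, 2) = -1)
Function('v')(u) = Mul(Pow(Add(-4, u), -1), Add(-1, u)) (Function('v')(u) = Mul(Add(u, -1), Pow(Add(u, -4), -1)) = Mul(Add(-1, u), Pow(Add(-4, u), -1)) = Mul(Pow(Add(-4, u), -1), Add(-1, u)))
Function('U')(T) = Add(-4, Mul(-13, Pow(T, -1)), Mul(Pow(T, -1), Pow(Add(-4, T), -1), Add(-1, T))) (Function('U')(T) = Add(-4, Add(Mul(-13, Pow(T, -1)), Mul(Mul(Pow(Add(-4, T), -1), Add(-1, T)), Pow(T, -1)))) = Add(-4, Add(Mul(-13, Pow(T, -1)), Mul(Pow(T, -1), Pow(Add(-4, T), -1), Add(-1, T)))) = Add(-4, Mul(-13, Pow(T, -1)), Mul(Pow(T, -1), Pow(Add(-4, T), -1), Add(-1, T))))
Pow(Add(-617, Function('U')(3)), 2) = Pow(Add(-617, Mul(Pow(3, -1), Pow(Add(-4, 3), -1), Add(51, Mul(-4, Pow(3, 2)), Mul(4, 3)))), 2) = Pow(Add(-617, Mul(Rational(1, 3), Pow(-1, -1), Add(51, Mul(-4, 9), 12))), 2) = Pow(Add(-617, Mul(Rational(1, 3), -1, Add(51, -36, 12))), 2) = Pow(Add(-617, Mul(Rational(1, 3), -1, 27)), 2) = Pow(Add(-617, -9), 2) = Pow(-626, 2) = 391876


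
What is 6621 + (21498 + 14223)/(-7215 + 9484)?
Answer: 15058770/2269 ≈ 6636.7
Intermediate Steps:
6621 + (21498 + 14223)/(-7215 + 9484) = 6621 + 35721/2269 = 15058770/2269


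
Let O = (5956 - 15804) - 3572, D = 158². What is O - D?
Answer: -38384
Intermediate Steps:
D = 24964
O = -13420 (O = -9848 - 3572 = -13420)
O - D = -13420 - 1*24964 = -13420 - 24964 = -38384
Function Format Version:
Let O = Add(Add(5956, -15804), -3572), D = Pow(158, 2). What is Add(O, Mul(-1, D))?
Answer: -38384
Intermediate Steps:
D = 24964
O = -13420 (O = Add(-9848, -3572) = -13420)
Add(O, Mul(-1, D)) = Add(-13420, Mul(-1, 24964)) = Add(-13420, -24964) = -38384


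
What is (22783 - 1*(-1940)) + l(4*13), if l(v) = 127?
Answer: 24850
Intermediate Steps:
(22783 - 1*(-1940)) + l(4*13) = (22783 - 1*(-1940)) + 127 = (22783 + 1940) + 127 = 24723 + 127 = 24850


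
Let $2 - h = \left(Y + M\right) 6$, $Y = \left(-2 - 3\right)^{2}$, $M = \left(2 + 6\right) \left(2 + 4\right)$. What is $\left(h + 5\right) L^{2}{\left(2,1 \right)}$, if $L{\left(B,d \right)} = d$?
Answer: $-431$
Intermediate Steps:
$M = 48$ ($M = 8 \cdot 6 = 48$)
$Y = 25$ ($Y = \left(-5\right)^{2} = 25$)
$h = -436$ ($h = 2 - \left(25 + 48\right) 6 = 2 - 73 \cdot 6 = 2 - 438 = -436$)
$\left(h + 5\right) L^{2}{\left(2,1 \right)} = \left(-436 + 5\right) 1^{2} = \left(-431\right) 1 = -431$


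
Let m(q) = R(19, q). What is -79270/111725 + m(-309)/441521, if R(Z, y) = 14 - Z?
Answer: -6999985659/9865786745 ≈ -0.70952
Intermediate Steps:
m(q) = -5 (m(q) = 14 - 1*19 = 14 - 19 = -5)
-79270/111725 + m(-309)/441521 = -79270/111725 - 5/441521 = -79270*1/111725 - 5*1/441521 = -15854/22345 - 5/441521 = -6999985659/9865786745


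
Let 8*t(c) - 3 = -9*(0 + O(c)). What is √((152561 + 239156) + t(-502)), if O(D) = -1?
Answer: √1566874/2 ≈ 625.87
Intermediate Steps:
t(c) = 3/2 (t(c) = 3/8 + (-9*(0 - 1))/8 = 3/8 + (-9*(-1))/8 = 3/8 + (⅛)*9 = 3/8 + 9/8 = 3/2)
√((152561 + 239156) + t(-502)) = √((152561 + 239156) + 3/2) = √(391717 + 3/2) = √(783437/2) = √1566874/2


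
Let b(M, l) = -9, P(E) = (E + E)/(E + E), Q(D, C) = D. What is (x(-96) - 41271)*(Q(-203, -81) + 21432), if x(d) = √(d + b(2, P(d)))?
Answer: -876142059 + 21229*I*√105 ≈ -8.7614e+8 + 2.1753e+5*I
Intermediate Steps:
P(E) = 1 (P(E) = (2*E)/((2*E)) = (2*E)*(1/(2*E)) = 1)
x(d) = √(-9 + d) (x(d) = √(d - 9) = √(-9 + d))
(x(-96) - 41271)*(Q(-203, -81) + 21432) = (√(-9 - 96) - 41271)*(-203 + 21432) = (√(-105) - 41271)*21229 = (I*√105 - 41271)*21229 = (-41271 + I*√105)*21229 = -876142059 + 21229*I*√105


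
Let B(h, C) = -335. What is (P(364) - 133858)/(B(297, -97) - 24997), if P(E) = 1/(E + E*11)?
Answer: 584691743/110650176 ≈ 5.2841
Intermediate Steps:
P(E) = 1/(12*E) (P(E) = 1/(E + 11*E) = 1/(12*E))
(P(364) - 133858)/(B(297, -97) - 24997) = ((1/12)/364 - 133858)/(-335 - 24997) = ((1/12)*(1/364) - 133858)/(-25332) = (1/4368 - 133858)*(-1/25332) = -584691743/4368*(-1/25332) = 584691743/110650176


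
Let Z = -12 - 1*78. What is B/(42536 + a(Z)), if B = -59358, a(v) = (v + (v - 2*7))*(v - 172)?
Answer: -29679/46682 ≈ -0.63577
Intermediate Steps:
Z = -90 (Z = -12 - 78 = -90)
a(v) = (-172 + v)*(-14 + 2*v) (a(v) = (v + (v - 14))*(-172 + v) = (v + (-14 + v))*(-172 + v) = (-14 + 2*v)*(-172 + v) = (-172 + v)*(-14 + 2*v))
B/(42536 + a(Z)) = -59358/(42536 + (2408 - 358*(-90) + 2*(-90)**2)) = -59358/(42536 + (2408 + 32220 + 2*8100)) = -59358/(42536 + (2408 + 32220 + 16200)) = -59358/(42536 + 50828) = -59358/93364 = -59358*1/93364 = -29679/46682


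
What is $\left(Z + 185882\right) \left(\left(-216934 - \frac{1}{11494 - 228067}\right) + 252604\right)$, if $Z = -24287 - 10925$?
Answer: $\frac{1163949693120370}{216573} \approx 5.3744 \cdot 10^{9}$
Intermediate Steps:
$Z = -35212$ ($Z = -24287 - 10925 = -35212$)
$\left(Z + 185882\right) \left(\left(-216934 - \frac{1}{11494 - 228067}\right) + 252604\right) = \left(-35212 + 185882\right) \left(\left(-216934 - \frac{1}{11494 - 228067}\right) + 252604\right) = 150670 \left(\left(-216934 - \frac{1}{-216573}\right) + 252604\right) = 150670 \left(\left(-216934 - - \frac{1}{216573}\right) + 252604\right) = 150670 \left(\left(-216934 + \frac{1}{216573}\right) + 252604\right) = 150670 \left(- \frac{46982047181}{216573} + 252604\right) = 150670 \cdot \frac{7725158911}{216573} = \frac{1163949693120370}{216573}$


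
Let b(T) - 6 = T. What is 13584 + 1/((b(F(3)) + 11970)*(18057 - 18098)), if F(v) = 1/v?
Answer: 20010440973/1473089 ≈ 13584.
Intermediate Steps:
b(T) = 6 + T
13584 + 1/((b(F(3)) + 11970)*(18057 - 18098)) = 13584 + 1/(((6 + 1/3) + 11970)*(18057 - 18098)) = 13584 + 1/(((6 + ⅓) + 11970)*(-41)) = 13584 + 1/((19/3 + 11970)*(-41)) = 13584 + 1/((35929/3)*(-41)) = 13584 + 1/(-1473089/3) = 13584 - 3/1473089 = 20010440973/1473089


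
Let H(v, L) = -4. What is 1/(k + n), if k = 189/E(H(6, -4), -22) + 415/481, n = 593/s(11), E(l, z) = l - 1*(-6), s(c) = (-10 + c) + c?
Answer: 5772/835667 ≈ 0.0069071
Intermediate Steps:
s(c) = -10 + 2*c
E(l, z) = 6 + l (E(l, z) = l + 6 = 6 + l)
n = 593/12 (n = 593/(-10 + 2*11) = 593/(-10 + 22) = 593/12 ≈ 49.417)
k = 91739/962 (k = 189/(6 - 4) + 415/481 = 189/2 + 415*(1/481) = 189*(½) + 415/481 = 189/2 + 415/481 = 91739/962 ≈ 95.363)
1/(k + n) = 1/(91739/962 + 593/12) = 1/(835667/5772) = 5772/835667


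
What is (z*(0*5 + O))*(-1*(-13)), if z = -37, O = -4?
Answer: 1924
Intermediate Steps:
(z*(0*5 + O))*(-1*(-13)) = (-37*(0*5 - 4))*(-1*(-13)) = -37*(0 - 4)*13 = -37*(-4)*13 = 148*13 = 1924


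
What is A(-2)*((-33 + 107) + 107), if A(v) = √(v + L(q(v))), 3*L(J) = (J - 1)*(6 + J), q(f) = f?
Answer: 181*I*√6 ≈ 443.36*I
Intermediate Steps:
L(J) = (-1 + J)*(6 + J)/3 (L(J) = ((J - 1)*(6 + J))/3 = ((-1 + J)*(6 + J))/3 = (-1 + J)*(6 + J)/3)
A(v) = √(-2 + v²/3 + 8*v/3) (A(v) = √(v + (-2 + v²/3 + 5*v/3)) = √(-2 + v²/3 + 8*v/3))
A(-2)*((-33 + 107) + 107) = (√(-18 + 3*(-2)² + 24*(-2))/3)*((-33 + 107) + 107) = (√(-18 + 3*4 - 48)/3)*(74 + 107) = (√(-18 + 12 - 48)/3)*181 = (√(-54)/3)*181 = ((3*I*√6)/3)*181 = (I*√6)*181 = 181*I*√6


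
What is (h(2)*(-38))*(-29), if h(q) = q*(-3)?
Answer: -6612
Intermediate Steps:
h(q) = -3*q
(h(2)*(-38))*(-29) = (-3*2*(-38))*(-29) = -6*(-38)*(-29) = 228*(-29) = -6612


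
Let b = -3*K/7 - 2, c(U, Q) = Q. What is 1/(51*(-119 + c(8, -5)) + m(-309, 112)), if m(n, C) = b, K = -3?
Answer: -7/44273 ≈ -0.00015811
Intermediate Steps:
b = -5/7 (b = -(-9)/7 - 2 = -3*(-3/7) - 2 = 9/7 - 2 = -5/7 ≈ -0.71429)
m(n, C) = -5/7
1/(51*(-119 + c(8, -5)) + m(-309, 112)) = 1/(51*(-119 - 5) - 5/7) = 1/(51*(-124) - 5/7) = 1/(-6324 - 5/7) = 1/(-44273/7) = -7/44273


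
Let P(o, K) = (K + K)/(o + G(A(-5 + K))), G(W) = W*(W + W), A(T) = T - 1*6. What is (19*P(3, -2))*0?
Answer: 0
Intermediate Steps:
A(T) = -6 + T (A(T) = T - 6 = -6 + T)
G(W) = 2*W**2 (G(W) = W*(2*W) = 2*W**2)
P(o, K) = 2*K/(o + 2*(-11 + K)**2) (P(o, K) = (K + K)/(o + 2*(-6 + (-5 + K))**2) = (2*K)/(o + 2*(-11 + K)**2) = 2*K/(o + 2*(-11 + K)**2))
(19*P(3, -2))*0 = (19*(2*(-2)/(3 + 2*(-11 - 2)**2)))*0 = (19*(2*(-2)/(3 + 2*(-13)**2)))*0 = (19*(2*(-2)/(3 + 2*169)))*0 = (19*(2*(-2)/(3 + 338)))*0 = (19*(2*(-2)/341))*0 = (19*(2*(-2)*(1/341)))*0 = (19*(-4/341))*0 = -76/341*0 = 0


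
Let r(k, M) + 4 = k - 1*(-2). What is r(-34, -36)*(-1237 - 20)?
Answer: 45252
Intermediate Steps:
r(k, M) = -2 + k (r(k, M) = -4 + (k - 1*(-2)) = -4 + (k + 2) = -4 + (2 + k) = -2 + k)
r(-34, -36)*(-1237 - 20) = (-2 - 34)*(-1237 - 20) = -36*(-1257) = 45252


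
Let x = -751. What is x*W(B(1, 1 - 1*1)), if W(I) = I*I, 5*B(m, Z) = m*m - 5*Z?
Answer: -751/25 ≈ -30.040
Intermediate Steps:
B(m, Z) = -Z + m²/5 (B(m, Z) = (m*m - 5*Z)/5 = (m² - 5*Z)/5 = -Z + m²/5)
W(I) = I²
x*W(B(1, 1 - 1*1)) = -751*(-(1 - 1*1) + (⅕)*1²)² = -751*(-(1 - 1) + (⅕)*1)² = -751*(-1*0 + ⅕)² = -751*(0 + ⅕)² = -751*(⅕)² = -751*1/25 = -751/25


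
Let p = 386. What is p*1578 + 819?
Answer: 609927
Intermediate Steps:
p*1578 + 819 = 386*1578 + 819 = 609108 + 819 = 609927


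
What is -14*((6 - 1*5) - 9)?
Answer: 112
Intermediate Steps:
-14*((6 - 1*5) - 9) = -14*((6 - 5) - 9) = -14*(1 - 9) = -14*(-8) = 112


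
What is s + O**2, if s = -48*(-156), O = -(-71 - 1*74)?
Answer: 28513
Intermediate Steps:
O = 145 (O = -(-71 - 74) = -1*(-145) = 145)
s = 7488
s + O**2 = 7488 + 145**2 = 7488 + 21025 = 28513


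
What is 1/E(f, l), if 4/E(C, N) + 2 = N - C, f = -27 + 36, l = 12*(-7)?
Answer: -95/4 ≈ -23.750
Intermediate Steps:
l = -84
f = 9
E(C, N) = 4/(-2 + N - C) (E(C, N) = 4/(-2 + (N - C)) = 4/(-2 + N - C))
1/E(f, l) = 1/(-4/(2 + 9 - 1*(-84))) = 1/(-4/(2 + 9 + 84)) = 1/(-4/95) = -95/4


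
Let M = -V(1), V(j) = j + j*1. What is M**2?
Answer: 4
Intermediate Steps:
V(j) = 2*j (V(j) = j + j = 2*j)
M = -2 ≈ -2.0000
M**2 = (-2)**2 = 4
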